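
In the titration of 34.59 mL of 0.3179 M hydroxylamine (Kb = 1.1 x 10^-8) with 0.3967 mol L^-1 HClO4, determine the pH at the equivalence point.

n(NH2OH) = 0.3179 x 0.03459 = 0.01100 mol; V(HClO4) at equivalence = 0.01100/0.3967 = 0.02772 L.
At equivalence the base is fully converted to NH3OH+; total volume = 0.06231 L, so [NH3OH+] = 0.01100/0.06231 = 0.1765 M.
Ka(NH3OH+) = Kw/Kb = 1.0e-14 / 1.1 x 10^-8 = 9.09e-7.
[H^+] = sqrt(Ka x [NH3OH+]) = sqrt(9.09e-7 x 0.1765) = 0.000401 M.
pH = -log(0.000401) = 3.40.

3.40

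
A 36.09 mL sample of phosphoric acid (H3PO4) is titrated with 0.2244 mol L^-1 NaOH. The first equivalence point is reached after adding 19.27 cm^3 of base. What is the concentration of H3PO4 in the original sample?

0.120 M

n(NaOH) = 0.2244 x 0.01927 = 0.004324 mol.
At the first equivalence point, 1 mol OH^- react per mol H3PO4, so n(H3PO4) = 0.004324 / 1 = 0.004324 mol.
[H3PO4] = 0.004324 / 0.03609 L = 0.120 M.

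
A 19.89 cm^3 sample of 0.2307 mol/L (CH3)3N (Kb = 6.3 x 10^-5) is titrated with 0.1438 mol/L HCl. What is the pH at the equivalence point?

5.43

n((CH3)3N) = 0.2307 x 0.01989 = 0.004589 mol; V(HCl) at equivalence = 0.004589/0.1438 = 0.03191 L.
At equivalence the base is fully converted to (CH3)3NH+; total volume = 0.05180 L, so [(CH3)3NH+] = 0.004589/0.05180 = 0.08858 M.
Ka((CH3)3NH+) = Kw/Kb = 1.0e-14 / 6.3 x 10^-5 = 1.59e-10.
[H^+] = sqrt(Ka x [(CH3)3NH+]) = sqrt(1.59e-10 x 0.08858) = 3.75e-6 M.
pH = -log(3.75e-6) = 5.43.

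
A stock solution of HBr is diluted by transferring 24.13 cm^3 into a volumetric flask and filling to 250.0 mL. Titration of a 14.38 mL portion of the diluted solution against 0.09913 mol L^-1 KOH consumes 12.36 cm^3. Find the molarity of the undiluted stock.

n(KOH) = 0.09913 x 0.01236 = 0.001225 mol.
n(HBr) in the aliquot = 0.001225 mol.
[diluted HBr] = 0.001225 / 0.01438 = 0.08520 M.
Dilution factor = 250.0/24.13 = 10.36, so [stock] = 0.08520 x 10.36 = 0.883 M.

0.883 M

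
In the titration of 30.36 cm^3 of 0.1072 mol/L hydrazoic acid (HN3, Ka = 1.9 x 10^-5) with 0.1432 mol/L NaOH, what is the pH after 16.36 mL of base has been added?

Initial n(HN3) = 0.1072 x 0.03036 = 0.003255 mol.
n(NaOH) added = 0.1432 x 0.01636 = 0.002343 mol, converting that many moles of HN3 to N3-.
Remaining n(HN3) = 0.0009118 mol; n(N3-) = 0.002343 mol.
By Henderson-Hasselbalch, pH = pKa + log([A^-]/[HA]) = 4.72 + log(0.002343/0.0009118) = 4.72 + (+0.41) = 5.13.

5.13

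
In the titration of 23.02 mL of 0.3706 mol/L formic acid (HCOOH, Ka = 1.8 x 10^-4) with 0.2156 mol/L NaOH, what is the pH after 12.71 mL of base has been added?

Initial n(HCOOH) = 0.3706 x 0.02302 = 0.008531 mol.
n(NaOH) added = 0.2156 x 0.01271 = 0.002740 mol, converting that many moles of HCOOH to HCOO-.
Remaining n(HCOOH) = 0.005791 mol; n(HCOO-) = 0.002740 mol.
By Henderson-Hasselbalch, pH = pKa + log([A^-]/[HA]) = 3.74 + log(0.002740/0.005791) = 3.74 + (-0.32) = 3.42.

3.42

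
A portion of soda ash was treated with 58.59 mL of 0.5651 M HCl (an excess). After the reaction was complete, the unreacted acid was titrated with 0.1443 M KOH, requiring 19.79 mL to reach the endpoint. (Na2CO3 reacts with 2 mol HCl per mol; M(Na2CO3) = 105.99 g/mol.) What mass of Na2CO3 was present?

Total n(HCl) added = 0.5651 x 0.05859 = 0.03311 mol.
n(KOH) used = 0.1443 x 0.01979 = 0.002856 mol, which equals the excess n(HCl).
So n(HCl) consumed by the sample = 0.03311 - 0.002856 = 0.03025 mol.
n(Na2CO3) = 0.03025 / 2 = 0.01513 mol.
mass = 0.01513 mol x 105.99 g/mol = 1.60 g.

1.60 g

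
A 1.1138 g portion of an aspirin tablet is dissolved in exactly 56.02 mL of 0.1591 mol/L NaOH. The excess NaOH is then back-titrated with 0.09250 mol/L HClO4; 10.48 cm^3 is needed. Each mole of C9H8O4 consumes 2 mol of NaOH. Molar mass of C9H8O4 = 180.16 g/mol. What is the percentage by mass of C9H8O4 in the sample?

64.2%

Total n(NaOH) added = 0.1591 x 0.05602 = 0.008913 mol.
n(HClO4) used = 0.09250 x 0.01048 = 0.0009694 mol, which equals the excess n(NaOH).
So n(NaOH) consumed by the sample = 0.008913 - 0.0009694 = 0.007943 mol.
n(C9H8O4) = 0.007943 / 2 = 0.003972 mol.
mass C9H8O4 = 0.003972 x 180.16 = 0.7155 g, so %C9H8O4 = 0.7155/1.1138 x 100 = 64.2%.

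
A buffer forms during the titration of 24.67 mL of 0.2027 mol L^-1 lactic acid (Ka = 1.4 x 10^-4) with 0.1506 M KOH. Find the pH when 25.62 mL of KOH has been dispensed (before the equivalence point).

4.38

Initial n(HC3H5O3) = 0.2027 x 0.02467 = 0.005001 mol.
n(KOH) added = 0.1506 x 0.02562 = 0.003858 mol, converting that many moles of HC3H5O3 to C3H5O3-.
Remaining n(HC3H5O3) = 0.001142 mol; n(C3H5O3-) = 0.003858 mol.
By Henderson-Hasselbalch, pH = pKa + log([A^-]/[HA]) = 3.85 + log(0.003858/0.001142) = 3.85 + (+0.53) = 4.38.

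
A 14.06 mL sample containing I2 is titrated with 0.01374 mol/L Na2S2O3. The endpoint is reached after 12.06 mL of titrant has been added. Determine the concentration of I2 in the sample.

0.00589 M

n(Na2S2O3) = 0.01374 x 0.01206 = 0.0001657 mol.
From the balanced equation, 2 mol Na2S2O3 reacts with 1 mol I2, so n(I2) = 0.0001657 x 1/2 = 8.285e-5 mol.
[I2] = 8.285e-5 / 0.01406 L = 0.00589 M.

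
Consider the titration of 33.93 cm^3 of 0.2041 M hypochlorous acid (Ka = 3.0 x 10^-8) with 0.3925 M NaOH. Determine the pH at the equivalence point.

n(HClO) = 0.2041 x 0.03393 = 0.006925 mol; V(NaOH) at equivalence = 0.006925/0.3925 = 0.01764 L.
At equivalence all the acid is converted to ClO-; total volume = 0.03393 + 0.01764 = 0.05157 L, so [ClO-] = 0.006925/0.05157 = 0.1343 M.
Kb = Kw/Ka = 1.0e-14 / 3.0 x 10^-8 = 3.33e-7.
[OH^-] = sqrt(Kb x [ClO-]) = sqrt(3.33e-7 x 0.1343) = 0.000212 M.
pOH = 3.67, so pH = 14.00 - 3.67 = 10.33.

10.33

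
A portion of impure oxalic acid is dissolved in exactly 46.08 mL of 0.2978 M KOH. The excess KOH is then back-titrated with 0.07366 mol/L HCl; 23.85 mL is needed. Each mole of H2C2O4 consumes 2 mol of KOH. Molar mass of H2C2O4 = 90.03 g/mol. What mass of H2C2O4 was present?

0.539 g

Total n(KOH) added = 0.2978 x 0.04608 = 0.01372 mol.
n(HCl) used = 0.07366 x 0.02385 = 0.001757 mol, which equals the excess n(KOH).
So n(KOH) consumed by the sample = 0.01372 - 0.001757 = 0.01197 mol.
n(H2C2O4) = 0.01197 / 2 = 0.005983 mol.
mass = 0.005983 mol x 90.03 g/mol = 0.539 g.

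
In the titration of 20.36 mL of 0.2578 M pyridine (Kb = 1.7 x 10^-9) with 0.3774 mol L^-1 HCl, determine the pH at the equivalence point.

n(C5H5N) = 0.2578 x 0.02036 = 0.005249 mol; V(HCl) at equivalence = 0.005249/0.3774 = 0.01391 L.
At equivalence the base is fully converted to C5H5NH+; total volume = 0.03427 L, so [C5H5NH+] = 0.005249/0.03427 = 0.1532 M.
Ka(C5H5NH+) = Kw/Kb = 1.0e-14 / 1.7 x 10^-9 = 5.88e-6.
[H^+] = sqrt(Ka x [C5H5NH+]) = sqrt(5.88e-6 x 0.1532) = 0.000949 M.
pH = -log(0.000949) = 3.02.

3.02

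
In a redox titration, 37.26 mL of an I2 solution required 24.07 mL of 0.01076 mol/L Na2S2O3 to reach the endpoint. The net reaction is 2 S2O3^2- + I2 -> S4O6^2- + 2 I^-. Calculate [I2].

n(Na2S2O3) = 0.01076 x 0.02407 = 0.0002590 mol.
From the balanced equation, 2 mol Na2S2O3 reacts with 1 mol I2, so n(I2) = 0.0002590 x 1/2 = 0.0001295 mol.
[I2] = 0.0001295 / 0.03726 L = 0.00348 M.

0.00348 M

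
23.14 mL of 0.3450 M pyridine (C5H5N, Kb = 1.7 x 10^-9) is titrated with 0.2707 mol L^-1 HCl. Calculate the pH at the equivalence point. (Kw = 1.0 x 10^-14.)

n(C5H5N) = 0.3450 x 0.02314 = 0.007983 mol; V(HCl) at equivalence = 0.007983/0.2707 = 0.02949 L.
At equivalence the base is fully converted to C5H5NH+; total volume = 0.05263 L, so [C5H5NH+] = 0.007983/0.05263 = 0.1517 M.
Ka(C5H5NH+) = Kw/Kb = 1.0e-14 / 1.7 x 10^-9 = 5.88e-6.
[H^+] = sqrt(Ka x [C5H5NH+]) = sqrt(5.88e-6 x 0.1517) = 0.000945 M.
pH = -log(0.000945) = 3.02.

3.02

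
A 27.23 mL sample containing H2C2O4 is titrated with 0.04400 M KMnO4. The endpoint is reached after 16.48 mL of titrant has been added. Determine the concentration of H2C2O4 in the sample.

n(KMnO4) = 0.04400 x 0.01648 = 0.0007251 mol.
From the balanced equation, 2 mol KMnO4 reacts with 5 mol H2C2O4, so n(H2C2O4) = 0.0007251 x 5/2 = 0.001813 mol.
[H2C2O4] = 0.001813 / 0.02723 L = 0.0666 M.

0.0666 M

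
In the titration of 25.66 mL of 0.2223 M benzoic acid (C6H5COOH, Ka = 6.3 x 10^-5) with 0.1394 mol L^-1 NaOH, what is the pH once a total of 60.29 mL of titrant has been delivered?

12.50

n(acid) = 0.2223 x 0.02566 = 0.005704 mol; n(NaOH) added = 0.1394 x 0.06029 = 0.008404 mol.
Base is in excess by 0.008404 - 0.005704 = 0.002700 mol in a total volume of 0.08595 L.
[OH^-] = 0.002700/0.08595 = 0.03142 M, so pOH = 1.50 and pH = 14.00 - 1.50 = 12.50.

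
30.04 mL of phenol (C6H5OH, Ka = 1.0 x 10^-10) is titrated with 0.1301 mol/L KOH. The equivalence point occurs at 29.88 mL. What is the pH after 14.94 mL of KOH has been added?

10.00

14.94 mL is exactly half the equivalence volume (29.88/2), i.e. the half-equivalence point.
There, n(HA) = n(A^-), so pH = pKa = -log(1.0 x 10^-10) = 10.00.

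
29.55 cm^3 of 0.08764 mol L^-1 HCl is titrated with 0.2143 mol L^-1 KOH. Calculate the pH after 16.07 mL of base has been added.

12.27

n(acid) = 0.08764 x 0.02955 = 0.002590 mol; n(KOH) added = 0.2143 x 0.01607 = 0.003444 mol.
Base is in excess by 0.003444 - 0.002590 = 0.0008540 mol in a total volume of 0.04562 L.
[OH^-] = 0.0008540/0.04562 = 0.01872 M, so pOH = 1.73 and pH = 14.00 - 1.73 = 12.27.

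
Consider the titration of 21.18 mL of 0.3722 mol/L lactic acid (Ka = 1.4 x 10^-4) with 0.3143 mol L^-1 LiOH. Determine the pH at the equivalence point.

n(HC3H5O3) = 0.3722 x 0.02118 = 0.007883 mol; V(LiOH) at equivalence = 0.007883/0.3143 = 0.02508 L.
At equivalence all the acid is converted to C3H5O3-; total volume = 0.02118 + 0.02508 = 0.04626 L, so [C3H5O3-] = 0.007883/0.04626 = 0.1704 M.
Kb = Kw/Ka = 1.0e-14 / 1.4 x 10^-4 = 7.14e-11.
[OH^-] = sqrt(Kb x [C3H5O3-]) = sqrt(7.14e-11 x 0.1704) = 3.49e-6 M.
pOH = 5.46, so pH = 14.00 - 5.46 = 8.54.

8.54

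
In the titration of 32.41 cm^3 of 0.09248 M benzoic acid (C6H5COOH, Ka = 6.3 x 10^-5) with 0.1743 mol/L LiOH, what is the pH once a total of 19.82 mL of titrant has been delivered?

11.94

n(acid) = 0.09248 x 0.03241 = 0.002997 mol; n(LiOH) added = 0.1743 x 0.01982 = 0.003455 mol.
Base is in excess by 0.003455 - 0.002997 = 0.0004573 mol in a total volume of 0.05223 L.
[OH^-] = 0.0004573/0.05223 = 0.008756 M, so pOH = 2.06 and pH = 14.00 - 2.06 = 11.94.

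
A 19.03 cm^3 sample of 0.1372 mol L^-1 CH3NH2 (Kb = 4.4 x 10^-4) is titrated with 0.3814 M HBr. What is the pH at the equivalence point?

n(CH3NH2) = 0.1372 x 0.01903 = 0.002611 mol; V(HBr) at equivalence = 0.002611/0.3814 = 0.006846 L.
At equivalence the base is fully converted to CH3NH3+; total volume = 0.02588 L, so [CH3NH3+] = 0.002611/0.02588 = 0.1009 M.
Ka(CH3NH3+) = Kw/Kb = 1.0e-14 / 4.4 x 10^-4 = 2.27e-11.
[H^+] = sqrt(Ka x [CH3NH3+]) = sqrt(2.27e-11 x 0.1009) = 1.51e-6 M.
pH = -log(1.51e-6) = 5.82.

5.82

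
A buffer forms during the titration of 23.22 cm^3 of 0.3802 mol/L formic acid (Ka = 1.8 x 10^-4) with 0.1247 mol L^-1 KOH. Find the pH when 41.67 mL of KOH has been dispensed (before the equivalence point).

Initial n(HCOOH) = 0.3802 x 0.02322 = 0.008828 mol.
n(KOH) added = 0.1247 x 0.04167 = 0.005196 mol, converting that many moles of HCOOH to HCOO-.
Remaining n(HCOOH) = 0.003632 mol; n(HCOO-) = 0.005196 mol.
By Henderson-Hasselbalch, pH = pKa + log([A^-]/[HA]) = 3.74 + log(0.005196/0.003632) = 3.74 + (+0.16) = 3.90.

3.90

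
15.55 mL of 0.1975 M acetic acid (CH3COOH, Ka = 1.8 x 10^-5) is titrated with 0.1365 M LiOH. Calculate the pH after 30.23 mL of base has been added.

n(acid) = 0.1975 x 0.01555 = 0.003071 mol; n(LiOH) added = 0.1365 x 0.03023 = 0.004126 mol.
Base is in excess by 0.004126 - 0.003071 = 0.001055 mol in a total volume of 0.04578 L.
[OH^-] = 0.001055/0.04578 = 0.02305 M, so pOH = 1.64 and pH = 14.00 - 1.64 = 12.36.

12.36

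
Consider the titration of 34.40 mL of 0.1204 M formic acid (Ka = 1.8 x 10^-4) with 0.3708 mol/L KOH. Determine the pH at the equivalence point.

8.35

n(HCOOH) = 0.1204 x 0.03440 = 0.004142 mol; V(KOH) at equivalence = 0.004142/0.3708 = 0.01117 L.
At equivalence all the acid is converted to HCOO-; total volume = 0.03440 + 0.01117 = 0.04557 L, so [HCOO-] = 0.004142/0.04557 = 0.09089 M.
Kb = Kw/Ka = 1.0e-14 / 1.8 x 10^-4 = 5.56e-11.
[OH^-] = sqrt(Kb x [HCOO-]) = sqrt(5.56e-11 x 0.09089) = 2.25e-6 M.
pOH = 5.65, so pH = 14.00 - 5.65 = 8.35.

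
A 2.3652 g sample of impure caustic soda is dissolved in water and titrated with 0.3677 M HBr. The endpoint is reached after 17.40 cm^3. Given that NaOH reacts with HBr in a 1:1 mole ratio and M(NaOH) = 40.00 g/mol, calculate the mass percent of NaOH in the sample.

10.8%

n(HBr) = 0.3677 x 0.01740 = 0.006398 mol.
n(NaOH) = 0.006398 / 1 = 0.006398 mol.
mass of NaOH = 0.006398 x 40.00 = 0.2559 g.
% purity = 0.2559 / 2.3652 x 100 = 10.8%.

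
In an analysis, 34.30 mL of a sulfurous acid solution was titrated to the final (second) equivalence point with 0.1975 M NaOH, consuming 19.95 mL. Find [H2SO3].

n(NaOH) = 0.1975 x 0.01995 = 0.003940 mol.
At the final (second) equivalence point, 2 mol OH^- react per mol H2SO3, so n(H2SO3) = 0.003940 / 2 = 0.001970 mol.
[H2SO3] = 0.001970 / 0.03430 L = 0.0574 M.

0.0574 M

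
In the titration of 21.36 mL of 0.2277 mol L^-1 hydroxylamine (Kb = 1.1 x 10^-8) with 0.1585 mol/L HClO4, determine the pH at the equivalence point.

n(NH2OH) = 0.2277 x 0.02136 = 0.004864 mol; V(HClO4) at equivalence = 0.004864/0.1585 = 0.03069 L.
At equivalence the base is fully converted to NH3OH+; total volume = 0.05205 L, so [NH3OH+] = 0.004864/0.05205 = 0.09345 M.
Ka(NH3OH+) = Kw/Kb = 1.0e-14 / 1.1 x 10^-8 = 9.09e-7.
[H^+] = sqrt(Ka x [NH3OH+]) = sqrt(9.09e-7 x 0.09345) = 0.000291 M.
pH = -log(0.000291) = 3.54.

3.54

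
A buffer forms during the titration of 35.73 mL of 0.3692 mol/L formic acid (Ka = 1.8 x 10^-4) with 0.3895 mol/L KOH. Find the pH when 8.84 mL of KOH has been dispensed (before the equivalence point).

3.29

Initial n(HCOOH) = 0.3692 x 0.03573 = 0.01319 mol.
n(KOH) added = 0.3895 x 0.008840 = 0.003443 mol, converting that many moles of HCOOH to HCOO-.
Remaining n(HCOOH) = 0.009748 mol; n(HCOO-) = 0.003443 mol.
By Henderson-Hasselbalch, pH = pKa + log([A^-]/[HA]) = 3.74 + log(0.003443/0.009748) = 3.74 + (-0.45) = 3.29.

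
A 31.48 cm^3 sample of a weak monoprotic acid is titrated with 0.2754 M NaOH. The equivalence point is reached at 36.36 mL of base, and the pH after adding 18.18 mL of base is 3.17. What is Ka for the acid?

6.8 x 10^-4

18.18 mL is half of the equivalence volume, so this is the half-equivalence point where [HA] = [A^-].
At half-equivalence pH = pKa, so pKa = 3.17.
Ka = 10^(-3.17) = 6.8 x 10^-4.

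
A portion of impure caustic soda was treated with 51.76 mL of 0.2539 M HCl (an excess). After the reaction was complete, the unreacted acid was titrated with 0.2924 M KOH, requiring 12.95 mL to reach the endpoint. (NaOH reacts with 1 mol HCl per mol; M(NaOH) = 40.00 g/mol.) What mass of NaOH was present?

0.374 g

Total n(HCl) added = 0.2539 x 0.05176 = 0.01314 mol.
n(KOH) used = 0.2924 x 0.01295 = 0.003787 mol, which equals the excess n(HCl).
So n(HCl) consumed by the sample = 0.01314 - 0.003787 = 0.009355 mol.
n(NaOH) = 0.009355 / 1 = 0.009355 mol.
mass = 0.009355 mol x 40.00 g/mol = 0.374 g.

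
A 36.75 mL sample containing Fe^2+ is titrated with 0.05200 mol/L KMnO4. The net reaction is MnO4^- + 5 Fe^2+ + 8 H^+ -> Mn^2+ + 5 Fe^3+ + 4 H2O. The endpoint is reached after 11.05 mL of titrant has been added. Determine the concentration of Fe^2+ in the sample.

n(KMnO4) = 0.05200 x 0.01105 = 0.0005746 mol.
From the balanced equation, 1 mol KMnO4 reacts with 5 mol Fe^2+, so n(Fe^2+) = 0.0005746 x 5/1 = 0.002873 mol.
[Fe^2+] = 0.002873 / 0.03675 L = 0.0782 M.

0.0782 M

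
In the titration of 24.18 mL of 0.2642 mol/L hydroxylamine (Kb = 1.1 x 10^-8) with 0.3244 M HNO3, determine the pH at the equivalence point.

n(NH2OH) = 0.2642 x 0.02418 = 0.006388 mol; V(HNO3) at equivalence = 0.006388/0.3244 = 0.01969 L.
At equivalence the base is fully converted to NH3OH+; total volume = 0.04387 L, so [NH3OH+] = 0.006388/0.04387 = 0.1456 M.
Ka(NH3OH+) = Kw/Kb = 1.0e-14 / 1.1 x 10^-8 = 9.09e-7.
[H^+] = sqrt(Ka x [NH3OH+]) = sqrt(9.09e-7 x 0.1456) = 0.000364 M.
pH = -log(0.000364) = 3.44.

3.44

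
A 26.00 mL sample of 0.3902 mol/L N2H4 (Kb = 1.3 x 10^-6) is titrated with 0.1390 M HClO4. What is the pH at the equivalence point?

4.55

n(N2H4) = 0.3902 x 0.02600 = 0.01015 mol; V(HClO4) at equivalence = 0.01015/0.1390 = 0.07299 L.
At equivalence the base is fully converted to N2H5+; total volume = 0.09899 L, so [N2H5+] = 0.01015/0.09899 = 0.1025 M.
Ka(N2H5+) = Kw/Kb = 1.0e-14 / 1.3 x 10^-6 = 7.69e-9.
[H^+] = sqrt(Ka x [N2H5+]) = sqrt(7.69e-9 x 0.1025) = 2.81e-5 M.
pH = -log(2.81e-5) = 4.55.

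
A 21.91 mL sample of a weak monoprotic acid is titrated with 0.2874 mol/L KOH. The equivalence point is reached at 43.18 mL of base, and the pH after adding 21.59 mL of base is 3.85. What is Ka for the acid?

21.59 mL is half of the equivalence volume, so this is the half-equivalence point where [HA] = [A^-].
At half-equivalence pH = pKa, so pKa = 3.85.
Ka = 10^(-3.85) = 1.4 x 10^-4.

1.4 x 10^-4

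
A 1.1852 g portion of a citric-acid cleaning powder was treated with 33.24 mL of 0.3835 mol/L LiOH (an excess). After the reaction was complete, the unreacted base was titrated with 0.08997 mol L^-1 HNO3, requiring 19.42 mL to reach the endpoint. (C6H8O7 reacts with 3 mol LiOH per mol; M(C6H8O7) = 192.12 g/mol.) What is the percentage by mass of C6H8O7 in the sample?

Total n(LiOH) added = 0.3835 x 0.03324 = 0.01275 mol.
n(HNO3) used = 0.08997 x 0.01942 = 0.001747 mol, which equals the excess n(LiOH).
So n(LiOH) consumed by the sample = 0.01275 - 0.001747 = 0.01100 mol.
n(C6H8O7) = 0.01100 / 3 = 0.003667 mol.
mass C6H8O7 = 0.003667 x 192.12 = 0.7045 g, so %C6H8O7 = 0.7045/1.1852 x 100 = 59.4%.

59.4%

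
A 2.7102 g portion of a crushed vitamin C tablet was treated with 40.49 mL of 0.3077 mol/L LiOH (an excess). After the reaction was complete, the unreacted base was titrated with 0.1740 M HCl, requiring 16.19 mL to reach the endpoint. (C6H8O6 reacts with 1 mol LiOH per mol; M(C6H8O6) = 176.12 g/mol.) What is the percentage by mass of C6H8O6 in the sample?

Total n(LiOH) added = 0.3077 x 0.04049 = 0.01246 mol.
n(HCl) used = 0.1740 x 0.01619 = 0.002817 mol, which equals the excess n(LiOH).
So n(LiOH) consumed by the sample = 0.01246 - 0.002817 = 0.009642 mol.
n(C6H8O6) = 0.009642 / 1 = 0.009642 mol.
mass C6H8O6 = 0.009642 x 176.12 = 1.698 g, so %C6H8O6 = 1.698/2.7102 x 100 = 62.7%.

62.7%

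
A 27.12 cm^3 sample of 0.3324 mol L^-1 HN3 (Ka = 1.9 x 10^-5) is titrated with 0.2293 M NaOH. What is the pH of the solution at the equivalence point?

n(HN3) = 0.3324 x 0.02712 = 0.009015 mol; V(NaOH) at equivalence = 0.009015/0.2293 = 0.03931 L.
At equivalence all the acid is converted to N3-; total volume = 0.02712 + 0.03931 = 0.06643 L, so [N3-] = 0.009015/0.06643 = 0.1357 M.
Kb = Kw/Ka = 1.0e-14 / 1.9 x 10^-5 = 5.26e-10.
[OH^-] = sqrt(Kb x [N3-]) = sqrt(5.26e-10 x 0.1357) = 8.45e-6 M.
pOH = 5.07, so pH = 14.00 - 5.07 = 8.93.

8.93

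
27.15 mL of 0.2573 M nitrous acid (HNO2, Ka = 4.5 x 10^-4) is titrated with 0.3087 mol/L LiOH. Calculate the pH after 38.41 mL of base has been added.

n(acid) = 0.2573 x 0.02715 = 0.006986 mol; n(LiOH) added = 0.3087 x 0.03841 = 0.01186 mol.
Base is in excess by 0.01186 - 0.006986 = 0.004871 mol in a total volume of 0.06556 L.
[OH^-] = 0.004871/0.06556 = 0.07431 M, so pOH = 1.13 and pH = 14.00 - 1.13 = 12.87.

12.87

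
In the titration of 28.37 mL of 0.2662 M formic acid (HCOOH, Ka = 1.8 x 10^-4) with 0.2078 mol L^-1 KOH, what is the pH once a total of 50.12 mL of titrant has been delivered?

12.56

n(acid) = 0.2662 x 0.02837 = 0.007552 mol; n(KOH) added = 0.2078 x 0.05012 = 0.01041 mol.
Base is in excess by 0.01041 - 0.007552 = 0.002863 mol in a total volume of 0.07849 L.
[OH^-] = 0.002863/0.07849 = 0.03647 M, so pOH = 1.44 and pH = 14.00 - 1.44 = 12.56.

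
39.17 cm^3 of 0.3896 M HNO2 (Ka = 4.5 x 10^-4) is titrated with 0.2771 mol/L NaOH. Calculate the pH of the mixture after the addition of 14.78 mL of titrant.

2.91

Initial n(HNO2) = 0.3896 x 0.03917 = 0.01526 mol.
n(NaOH) added = 0.2771 x 0.01478 = 0.004096 mol, converting that many moles of HNO2 to NO2-.
Remaining n(HNO2) = 0.01117 mol; n(NO2-) = 0.004096 mol.
By Henderson-Hasselbalch, pH = pKa + log([A^-]/[HA]) = 3.35 + log(0.004096/0.01117) = 3.35 + (-0.44) = 2.91.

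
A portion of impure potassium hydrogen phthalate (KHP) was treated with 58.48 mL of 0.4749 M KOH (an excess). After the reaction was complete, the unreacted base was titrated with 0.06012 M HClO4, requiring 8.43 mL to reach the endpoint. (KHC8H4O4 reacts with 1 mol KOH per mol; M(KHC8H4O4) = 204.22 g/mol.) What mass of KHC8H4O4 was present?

Total n(KOH) added = 0.4749 x 0.05848 = 0.02777 mol.
n(HClO4) used = 0.06012 x 0.008430 = 0.0005068 mol, which equals the excess n(KOH).
So n(KOH) consumed by the sample = 0.02777 - 0.0005068 = 0.02727 mol.
n(KHC8H4O4) = 0.02727 / 1 = 0.02727 mol.
mass = 0.02727 mol x 204.22 g/mol = 5.57 g.

5.57 g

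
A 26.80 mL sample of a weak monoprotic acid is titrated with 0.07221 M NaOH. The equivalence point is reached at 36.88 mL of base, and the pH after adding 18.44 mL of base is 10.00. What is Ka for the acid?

18.44 mL is half of the equivalence volume, so this is the half-equivalence point where [HA] = [A^-].
At half-equivalence pH = pKa, so pKa = 10.00.
Ka = 10^(-10.00) = 1.0 x 10^-10.

1.0 x 10^-10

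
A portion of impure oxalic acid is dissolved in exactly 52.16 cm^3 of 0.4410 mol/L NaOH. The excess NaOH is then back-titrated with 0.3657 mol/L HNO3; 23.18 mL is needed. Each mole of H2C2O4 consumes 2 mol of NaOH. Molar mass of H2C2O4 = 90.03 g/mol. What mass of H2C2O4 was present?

0.654 g

Total n(NaOH) added = 0.4410 x 0.05216 = 0.02300 mol.
n(HNO3) used = 0.3657 x 0.02318 = 0.008477 mol, which equals the excess n(NaOH).
So n(NaOH) consumed by the sample = 0.02300 - 0.008477 = 0.01453 mol.
n(H2C2O4) = 0.01453 / 2 = 0.007263 mol.
mass = 0.007263 mol x 90.03 g/mol = 0.654 g.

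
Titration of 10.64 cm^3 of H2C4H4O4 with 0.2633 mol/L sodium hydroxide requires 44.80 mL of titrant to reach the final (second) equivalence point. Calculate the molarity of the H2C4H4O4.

n(NaOH) = 0.2633 x 0.04480 = 0.01180 mol.
At the final (second) equivalence point, 2 mol OH^- react per mol H2C4H4O4, so n(H2C4H4O4) = 0.01180 / 2 = 0.005898 mol.
[H2C4H4O4] = 0.005898 / 0.01064 L = 0.554 M.

0.554 M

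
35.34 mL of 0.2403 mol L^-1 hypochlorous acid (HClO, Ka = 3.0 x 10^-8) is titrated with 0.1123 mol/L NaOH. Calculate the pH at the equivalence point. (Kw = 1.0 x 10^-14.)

10.20

n(HClO) = 0.2403 x 0.03534 = 0.008492 mol; V(NaOH) at equivalence = 0.008492/0.1123 = 0.07562 L.
At equivalence all the acid is converted to ClO-; total volume = 0.03534 + 0.07562 = 0.1110 L, so [ClO-] = 0.008492/0.1110 = 0.07653 M.
Kb = Kw/Ka = 1.0e-14 / 3.0 x 10^-8 = 3.33e-7.
[OH^-] = sqrt(Kb x [ClO-]) = sqrt(3.33e-7 x 0.07653) = 0.000160 M.
pOH = 3.80, so pH = 14.00 - 3.80 = 10.20.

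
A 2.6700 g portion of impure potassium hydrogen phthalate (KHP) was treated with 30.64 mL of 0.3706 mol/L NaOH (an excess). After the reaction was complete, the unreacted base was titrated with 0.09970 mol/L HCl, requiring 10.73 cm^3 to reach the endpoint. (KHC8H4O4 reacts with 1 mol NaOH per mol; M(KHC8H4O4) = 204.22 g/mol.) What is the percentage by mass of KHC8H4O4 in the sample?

Total n(NaOH) added = 0.3706 x 0.03064 = 0.01136 mol.
n(HCl) used = 0.09970 x 0.01073 = 0.001070 mol, which equals the excess n(NaOH).
So n(NaOH) consumed by the sample = 0.01136 - 0.001070 = 0.01029 mol.
n(KHC8H4O4) = 0.01029 / 1 = 0.01029 mol.
mass KHC8H4O4 = 0.01029 x 204.22 = 2.100 g, so %KHC8H4O4 = 2.100/2.6700 x 100 = 78.7%.

78.7%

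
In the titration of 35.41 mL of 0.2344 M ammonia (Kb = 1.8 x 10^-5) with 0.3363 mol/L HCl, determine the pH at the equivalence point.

n(NH3) = 0.2344 x 0.03541 = 0.008300 mol; V(HCl) at equivalence = 0.008300/0.3363 = 0.02468 L.
At equivalence the base is fully converted to NH4+; total volume = 0.06009 L, so [NH4+] = 0.008300/0.06009 = 0.1381 M.
Ka(NH4+) = Kw/Kb = 1.0e-14 / 1.8 x 10^-5 = 5.56e-10.
[H^+] = sqrt(Ka x [NH4+]) = sqrt(5.56e-10 x 0.1381) = 8.76e-6 M.
pH = -log(8.76e-6) = 5.06.

5.06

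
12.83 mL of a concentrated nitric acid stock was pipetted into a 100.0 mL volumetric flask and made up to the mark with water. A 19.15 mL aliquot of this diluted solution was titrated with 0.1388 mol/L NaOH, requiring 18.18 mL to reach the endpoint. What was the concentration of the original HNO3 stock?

1.03 M

n(NaOH) = 0.1388 x 0.01818 = 0.002523 mol.
n(HNO3) in the aliquot = 0.002523 mol.
[diluted HNO3] = 0.002523 / 0.01915 = 0.1318 M.
Dilution factor = 100.0/12.83 = 7.794, so [stock] = 0.1318 x 7.794 = 1.03 M.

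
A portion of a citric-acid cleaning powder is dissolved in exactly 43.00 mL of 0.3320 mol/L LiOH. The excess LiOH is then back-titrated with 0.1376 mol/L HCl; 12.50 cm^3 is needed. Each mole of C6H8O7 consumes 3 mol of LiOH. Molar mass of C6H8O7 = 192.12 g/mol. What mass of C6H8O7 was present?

Total n(LiOH) added = 0.3320 x 0.04300 = 0.01428 mol.
n(HCl) used = 0.1376 x 0.01250 = 0.001720 mol, which equals the excess n(LiOH).
So n(LiOH) consumed by the sample = 0.01428 - 0.001720 = 0.01256 mol.
n(C6H8O7) = 0.01256 / 3 = 0.004185 mol.
mass = 0.004185 mol x 192.12 g/mol = 0.804 g.

0.804 g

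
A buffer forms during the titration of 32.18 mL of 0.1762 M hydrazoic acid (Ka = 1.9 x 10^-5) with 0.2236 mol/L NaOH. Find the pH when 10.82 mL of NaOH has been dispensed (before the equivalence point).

4.59

Initial n(HN3) = 0.1762 x 0.03218 = 0.005670 mol.
n(NaOH) added = 0.2236 x 0.01082 = 0.002419 mol, converting that many moles of HN3 to N3-.
Remaining n(HN3) = 0.003251 mol; n(N3-) = 0.002419 mol.
By Henderson-Hasselbalch, pH = pKa + log([A^-]/[HA]) = 4.72 + log(0.002419/0.003251) = 4.72 + (-0.13) = 4.59.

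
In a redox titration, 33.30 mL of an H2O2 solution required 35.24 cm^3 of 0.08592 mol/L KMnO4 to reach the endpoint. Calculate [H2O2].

0.227 M

n(KMnO4) = 0.08592 x 0.03524 = 0.003028 mol.
From the balanced equation, 2 mol KMnO4 reacts with 5 mol H2O2, so n(H2O2) = 0.003028 x 5/2 = 0.007570 mol.
[H2O2] = 0.007570 / 0.03330 L = 0.227 M.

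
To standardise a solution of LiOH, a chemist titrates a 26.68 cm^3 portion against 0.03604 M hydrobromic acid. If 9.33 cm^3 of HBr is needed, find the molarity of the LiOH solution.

0.0126 M

n(HBr) delivered = 0.03604 x 0.009330 = 0.0003363 mol.
For a 1:1 reaction, n(LiOH) = 0.0003363 mol.
[LiOH] = 0.0003363 mol / 0.02668 L = 0.0126 M.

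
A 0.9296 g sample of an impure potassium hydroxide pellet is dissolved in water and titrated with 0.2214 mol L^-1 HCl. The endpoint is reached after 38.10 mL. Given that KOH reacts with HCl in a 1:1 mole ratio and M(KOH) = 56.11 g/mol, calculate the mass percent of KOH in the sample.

n(HCl) = 0.2214 x 0.03810 = 0.008435 mol.
n(KOH) = 0.008435 / 1 = 0.008435 mol.
mass of KOH = 0.008435 x 56.11 = 0.4733 g.
% purity = 0.4733 / 0.9296 x 100 = 50.9%.

50.9%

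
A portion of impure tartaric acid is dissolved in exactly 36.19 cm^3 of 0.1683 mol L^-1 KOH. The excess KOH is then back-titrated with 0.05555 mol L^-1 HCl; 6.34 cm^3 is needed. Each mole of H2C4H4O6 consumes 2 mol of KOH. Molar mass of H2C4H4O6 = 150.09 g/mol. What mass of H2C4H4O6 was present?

0.431 g

Total n(KOH) added = 0.1683 x 0.03619 = 0.006091 mol.
n(HCl) used = 0.05555 x 0.006340 = 0.0003522 mol, which equals the excess n(KOH).
So n(KOH) consumed by the sample = 0.006091 - 0.0003522 = 0.005739 mol.
n(H2C4H4O6) = 0.005739 / 2 = 0.002869 mol.
mass = 0.002869 mol x 150.09 g/mol = 0.431 g.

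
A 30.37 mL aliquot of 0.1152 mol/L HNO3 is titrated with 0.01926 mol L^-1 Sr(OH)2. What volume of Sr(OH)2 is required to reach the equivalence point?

n(HNO3) = 0.1152 mol/L x 0.03037 L = 0.003499 mol.
The neutralisation is 2 HNO3 : 1 Sr(OH)2, so n(Sr(OH)2) = 0.003499 x 1/2 = 0.001749 mol.
V(Sr(OH)2) = 0.001749 / 0.01926 = 0.09083 L = 90.8 mL.

90.8 mL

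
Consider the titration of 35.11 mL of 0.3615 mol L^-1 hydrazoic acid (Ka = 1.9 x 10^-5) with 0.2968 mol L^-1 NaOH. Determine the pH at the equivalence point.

8.97

n(HN3) = 0.3615 x 0.03511 = 0.01269 mol; V(NaOH) at equivalence = 0.01269/0.2968 = 0.04276 L.
At equivalence all the acid is converted to N3-; total volume = 0.03511 + 0.04276 = 0.07787 L, so [N3-] = 0.01269/0.07787 = 0.1630 M.
Kb = Kw/Ka = 1.0e-14 / 1.9 x 10^-5 = 5.26e-10.
[OH^-] = sqrt(Kb x [N3-]) = sqrt(5.26e-10 x 0.1630) = 9.26e-6 M.
pOH = 5.03, so pH = 14.00 - 5.03 = 8.97.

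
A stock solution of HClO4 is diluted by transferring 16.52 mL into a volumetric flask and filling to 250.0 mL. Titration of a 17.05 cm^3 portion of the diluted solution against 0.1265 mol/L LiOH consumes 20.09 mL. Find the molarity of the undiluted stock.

2.26 M

n(LiOH) = 0.1265 x 0.02009 = 0.002541 mol.
n(HClO4) in the aliquot = 0.002541 mol.
[diluted HClO4] = 0.002541 / 0.01705 = 0.1491 M.
Dilution factor = 250.0/16.52 = 15.13, so [stock] = 0.1491 x 15.13 = 2.26 M.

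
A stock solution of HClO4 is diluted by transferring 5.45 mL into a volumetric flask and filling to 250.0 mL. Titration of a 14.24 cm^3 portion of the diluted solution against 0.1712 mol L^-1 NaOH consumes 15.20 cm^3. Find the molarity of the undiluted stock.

8.38 M

n(NaOH) = 0.1712 x 0.01520 = 0.002602 mol.
n(HClO4) in the aliquot = 0.002602 mol.
[diluted HClO4] = 0.002602 / 0.01424 = 0.1827 M.
Dilution factor = 250.0/5.450 = 45.87, so [stock] = 0.1827 x 45.87 = 8.38 M.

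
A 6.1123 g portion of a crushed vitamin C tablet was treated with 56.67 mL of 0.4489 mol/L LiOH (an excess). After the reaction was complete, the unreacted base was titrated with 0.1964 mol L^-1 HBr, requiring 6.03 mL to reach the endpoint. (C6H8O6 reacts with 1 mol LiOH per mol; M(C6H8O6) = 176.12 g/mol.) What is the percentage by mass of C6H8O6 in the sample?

Total n(LiOH) added = 0.4489 x 0.05667 = 0.02544 mol.
n(HBr) used = 0.1964 x 0.006030 = 0.001184 mol, which equals the excess n(LiOH).
So n(LiOH) consumed by the sample = 0.02544 - 0.001184 = 0.02425 mol.
n(C6H8O6) = 0.02425 / 1 = 0.02425 mol.
mass C6H8O6 = 0.02425 x 176.12 = 4.272 g, so %C6H8O6 = 4.272/6.1123 x 100 = 69.9%.

69.9%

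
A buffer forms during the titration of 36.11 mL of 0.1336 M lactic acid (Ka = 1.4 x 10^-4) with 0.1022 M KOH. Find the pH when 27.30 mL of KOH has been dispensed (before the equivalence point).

Initial n(HC3H5O3) = 0.1336 x 0.03611 = 0.004824 mol.
n(KOH) added = 0.1022 x 0.02730 = 0.002790 mol, converting that many moles of HC3H5O3 to C3H5O3-.
Remaining n(HC3H5O3) = 0.002034 mol; n(C3H5O3-) = 0.002790 mol.
By Henderson-Hasselbalch, pH = pKa + log([A^-]/[HA]) = 3.85 + log(0.002790/0.002034) = 3.85 + (+0.14) = 3.99.

3.99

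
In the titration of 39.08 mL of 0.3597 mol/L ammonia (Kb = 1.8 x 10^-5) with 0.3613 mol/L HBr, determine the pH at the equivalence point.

5.00

n(NH3) = 0.3597 x 0.03908 = 0.01406 mol; V(HBr) at equivalence = 0.01406/0.3613 = 0.03891 L.
At equivalence the base is fully converted to NH4+; total volume = 0.07799 L, so [NH4+] = 0.01406/0.07799 = 0.1802 M.
Ka(NH4+) = Kw/Kb = 1.0e-14 / 1.8 x 10^-5 = 5.56e-10.
[H^+] = sqrt(Ka x [NH4+]) = sqrt(5.56e-10 x 0.1802) = 1.00e-5 M.
pH = -log(1.00e-5) = 5.00.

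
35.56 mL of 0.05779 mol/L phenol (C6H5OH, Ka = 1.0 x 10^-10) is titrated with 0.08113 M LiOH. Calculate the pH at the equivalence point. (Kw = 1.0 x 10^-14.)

11.26

n(C6H5OH) = 0.05779 x 0.03556 = 0.002055 mol; V(LiOH) at equivalence = 0.002055/0.08113 = 0.02533 L.
At equivalence all the acid is converted to C6H5O-; total volume = 0.03556 + 0.02533 = 0.06089 L, so [C6H5O-] = 0.002055/0.06089 = 0.03375 M.
Kb = Kw/Ka = 1.0e-14 / 1.0 x 10^-10 = 0.000100.
[OH^-] = sqrt(Kb x [C6H5O-]) = sqrt(0.000100 x 0.03375) = 0.00184 M.
pOH = 2.74, so pH = 14.00 - 2.74 = 11.26.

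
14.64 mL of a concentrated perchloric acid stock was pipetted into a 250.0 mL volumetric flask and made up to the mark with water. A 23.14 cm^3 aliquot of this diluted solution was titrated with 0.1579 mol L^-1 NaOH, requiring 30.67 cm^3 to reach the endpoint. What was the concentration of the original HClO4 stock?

n(NaOH) = 0.1579 x 0.03067 = 0.004843 mol.
n(HClO4) in the aliquot = 0.004843 mol.
[diluted HClO4] = 0.004843 / 0.02314 = 0.2093 M.
Dilution factor = 250.0/14.64 = 17.08, so [stock] = 0.2093 x 17.08 = 3.57 M.

3.57 M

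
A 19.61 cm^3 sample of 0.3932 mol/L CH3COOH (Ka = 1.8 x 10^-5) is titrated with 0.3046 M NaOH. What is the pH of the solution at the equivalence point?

8.99

n(CH3COOH) = 0.3932 x 0.01961 = 0.007711 mol; V(NaOH) at equivalence = 0.007711/0.3046 = 0.02531 L.
At equivalence all the acid is converted to CH3COO-; total volume = 0.01961 + 0.02531 = 0.04492 L, so [CH3COO-] = 0.007711/0.04492 = 0.1716 M.
Kb = Kw/Ka = 1.0e-14 / 1.8 x 10^-5 = 5.56e-10.
[OH^-] = sqrt(Kb x [CH3COO-]) = sqrt(5.56e-10 x 0.1716) = 9.76e-6 M.
pOH = 5.01, so pH = 14.00 - 5.01 = 8.99.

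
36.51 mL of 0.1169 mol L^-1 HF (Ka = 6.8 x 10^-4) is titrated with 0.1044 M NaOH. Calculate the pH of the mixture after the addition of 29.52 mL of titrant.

Initial n(HF) = 0.1169 x 0.03651 = 0.004268 mol.
n(NaOH) added = 0.1044 x 0.02952 = 0.003082 mol, converting that many moles of HF to F-.
Remaining n(HF) = 0.001186 mol; n(F-) = 0.003082 mol.
By Henderson-Hasselbalch, pH = pKa + log([A^-]/[HA]) = 3.17 + log(0.003082/0.001186) = 3.17 + (+0.41) = 3.58.

3.58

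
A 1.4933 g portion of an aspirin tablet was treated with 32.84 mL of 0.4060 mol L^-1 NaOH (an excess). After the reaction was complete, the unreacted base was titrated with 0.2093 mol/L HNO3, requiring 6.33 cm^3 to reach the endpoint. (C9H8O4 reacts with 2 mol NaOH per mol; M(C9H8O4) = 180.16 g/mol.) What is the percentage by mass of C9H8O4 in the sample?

72.4%

Total n(NaOH) added = 0.4060 x 0.03284 = 0.01333 mol.
n(HNO3) used = 0.2093 x 0.006330 = 0.001325 mol, which equals the excess n(NaOH).
So n(NaOH) consumed by the sample = 0.01333 - 0.001325 = 0.01201 mol.
n(C9H8O4) = 0.01201 / 2 = 0.006004 mol.
mass C9H8O4 = 0.006004 x 180.16 = 1.082 g, so %C9H8O4 = 1.082/1.4933 x 100 = 72.4%.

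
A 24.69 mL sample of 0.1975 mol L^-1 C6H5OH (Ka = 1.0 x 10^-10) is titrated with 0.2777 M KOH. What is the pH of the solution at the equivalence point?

n(C6H5OH) = 0.1975 x 0.02469 = 0.004876 mol; V(KOH) at equivalence = 0.004876/0.2777 = 0.01756 L.
At equivalence all the acid is converted to C6H5O-; total volume = 0.02469 + 0.01756 = 0.04225 L, so [C6H5O-] = 0.004876/0.04225 = 0.1154 M.
Kb = Kw/Ka = 1.0e-14 / 1.0 x 10^-10 = 0.000100.
[OH^-] = sqrt(Kb x [C6H5O-]) = sqrt(0.000100 x 0.1154) = 0.00340 M.
pOH = 2.47, so pH = 14.00 - 2.47 = 11.53.

11.53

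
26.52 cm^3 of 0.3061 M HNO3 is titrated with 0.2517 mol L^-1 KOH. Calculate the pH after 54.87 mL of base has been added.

n(acid) = 0.3061 x 0.02652 = 0.008118 mol; n(KOH) added = 0.2517 x 0.05487 = 0.01381 mol.
Base is in excess by 0.01381 - 0.008118 = 0.005693 mol in a total volume of 0.08139 L.
[OH^-] = 0.005693/0.08139 = 0.06995 M, so pOH = 1.16 and pH = 14.00 - 1.16 = 12.84.

12.84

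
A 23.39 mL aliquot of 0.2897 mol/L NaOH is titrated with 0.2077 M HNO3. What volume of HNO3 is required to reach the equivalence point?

32.6 mL

n(NaOH) = 0.2897 mol/L x 0.02339 L = 0.006776 mol.
At equivalence n(HNO3) = n(NaOH) = 0.006776 mol.
V(HNO3) = 0.006776 / 0.2077 = 0.03262 L = 32.6 mL.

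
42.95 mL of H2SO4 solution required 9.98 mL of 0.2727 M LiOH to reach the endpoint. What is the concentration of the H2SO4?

0.0317 M

n(LiOH) delivered = 0.2727 x 0.009980 = 0.002722 mol.
The reaction is 1 H2SO4 + 2 LiOH, so n(H2SO4) = 0.002722 x 1/2 = 0.001361 mol.
[H2SO4] = 0.001361 mol / 0.04295 L = 0.0317 M.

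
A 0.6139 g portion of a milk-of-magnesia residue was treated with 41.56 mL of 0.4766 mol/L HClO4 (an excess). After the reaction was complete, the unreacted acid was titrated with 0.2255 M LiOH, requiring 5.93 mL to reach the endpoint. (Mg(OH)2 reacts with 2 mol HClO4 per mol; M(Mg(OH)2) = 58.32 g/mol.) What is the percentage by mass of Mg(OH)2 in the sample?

87.7%

Total n(HClO4) added = 0.4766 x 0.04156 = 0.01981 mol.
n(LiOH) used = 0.2255 x 0.005930 = 0.001337 mol, which equals the excess n(HClO4).
So n(HClO4) consumed by the sample = 0.01981 - 0.001337 = 0.01847 mol.
n(Mg(OH)2) = 0.01847 / 2 = 0.009235 mol.
mass Mg(OH)2 = 0.009235 x 58.32 = 0.5386 g, so %Mg(OH)2 = 0.5386/0.6139 x 100 = 87.7%.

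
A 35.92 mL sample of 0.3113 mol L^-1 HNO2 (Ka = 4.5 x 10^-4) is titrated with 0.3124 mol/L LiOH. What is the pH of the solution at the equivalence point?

8.27

n(HNO2) = 0.3113 x 0.03592 = 0.01118 mol; V(LiOH) at equivalence = 0.01118/0.3124 = 0.03579 L.
At equivalence all the acid is converted to NO2-; total volume = 0.03592 + 0.03579 = 0.07171 L, so [NO2-] = 0.01118/0.07171 = 0.1559 M.
Kb = Kw/Ka = 1.0e-14 / 4.5 x 10^-4 = 2.22e-11.
[OH^-] = sqrt(Kb x [NO2-]) = sqrt(2.22e-11 x 0.1559) = 1.86e-6 M.
pOH = 5.73, so pH = 14.00 - 5.73 = 8.27.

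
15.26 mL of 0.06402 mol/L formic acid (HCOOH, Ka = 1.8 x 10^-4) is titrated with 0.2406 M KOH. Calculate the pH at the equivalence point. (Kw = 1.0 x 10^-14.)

n(HCOOH) = 0.06402 x 0.01526 = 0.0009769 mol; V(KOH) at equivalence = 0.0009769/0.2406 = 0.004060 L.
At equivalence all the acid is converted to HCOO-; total volume = 0.01526 + 0.004060 = 0.01932 L, so [HCOO-] = 0.0009769/0.01932 = 0.05057 M.
Kb = Kw/Ka = 1.0e-14 / 1.8 x 10^-4 = 5.56e-11.
[OH^-] = sqrt(Kb x [HCOO-]) = sqrt(5.56e-11 x 0.05057) = 1.68e-6 M.
pOH = 5.78, so pH = 14.00 - 5.78 = 8.22.

8.22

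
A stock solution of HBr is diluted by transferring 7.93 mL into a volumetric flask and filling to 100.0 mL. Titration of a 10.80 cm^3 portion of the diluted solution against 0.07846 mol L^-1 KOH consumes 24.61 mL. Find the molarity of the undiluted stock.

n(KOH) = 0.07846 x 0.02461 = 0.001931 mol.
n(HBr) in the aliquot = 0.001931 mol.
[diluted HBr] = 0.001931 / 0.01080 = 0.1788 M.
Dilution factor = 100.0/7.930 = 12.61, so [stock] = 0.1788 x 12.61 = 2.25 M.

2.25 M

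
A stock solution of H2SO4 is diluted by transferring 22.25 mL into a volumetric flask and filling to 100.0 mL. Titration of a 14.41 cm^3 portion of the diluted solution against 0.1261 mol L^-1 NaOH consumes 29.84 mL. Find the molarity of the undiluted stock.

n(NaOH) = 0.1261 x 0.02984 = 0.003763 mol.
n(H2SO4) in the aliquot = 0.003763 x 1/2 = 0.001881 mol.
[diluted H2SO4] = 0.001881 / 0.01441 = 0.1306 M.
Dilution factor = 100.0/22.25 = 4.494, so [stock] = 0.1306 x 4.494 = 0.587 M.

0.587 M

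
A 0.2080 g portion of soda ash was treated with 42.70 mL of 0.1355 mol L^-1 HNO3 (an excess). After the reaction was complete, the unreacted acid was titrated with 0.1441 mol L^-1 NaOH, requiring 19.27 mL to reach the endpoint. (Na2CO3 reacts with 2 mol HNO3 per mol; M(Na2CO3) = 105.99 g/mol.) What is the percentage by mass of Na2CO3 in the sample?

Total n(HNO3) added = 0.1355 x 0.04270 = 0.005786 mol.
n(NaOH) used = 0.1441 x 0.01927 = 0.002777 mol, which equals the excess n(HNO3).
So n(HNO3) consumed by the sample = 0.005786 - 0.002777 = 0.003009 mol.
n(Na2CO3) = 0.003009 / 2 = 0.001505 mol.
mass Na2CO3 = 0.001505 x 105.99 = 0.1595 g, so %Na2CO3 = 0.1595/0.2080 x 100 = 76.7%.

76.7%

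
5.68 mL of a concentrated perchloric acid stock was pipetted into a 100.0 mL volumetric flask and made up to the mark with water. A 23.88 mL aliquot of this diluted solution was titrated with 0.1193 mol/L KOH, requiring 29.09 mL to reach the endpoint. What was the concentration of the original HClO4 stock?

n(KOH) = 0.1193 x 0.02909 = 0.003470 mol.
n(HClO4) in the aliquot = 0.003470 mol.
[diluted HClO4] = 0.003470 / 0.02388 = 0.1453 M.
Dilution factor = 100.0/5.680 = 17.61, so [stock] = 0.1453 x 17.61 = 2.56 M.

2.56 M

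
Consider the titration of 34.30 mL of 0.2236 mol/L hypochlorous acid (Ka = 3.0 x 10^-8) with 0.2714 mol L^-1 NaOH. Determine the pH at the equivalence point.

n(HClO) = 0.2236 x 0.03430 = 0.007669 mol; V(NaOH) at equivalence = 0.007669/0.2714 = 0.02826 L.
At equivalence all the acid is converted to ClO-; total volume = 0.03430 + 0.02826 = 0.06256 L, so [ClO-] = 0.007669/0.06256 = 0.1226 M.
Kb = Kw/Ka = 1.0e-14 / 3.0 x 10^-8 = 3.33e-7.
[OH^-] = sqrt(Kb x [ClO-]) = sqrt(3.33e-7 x 0.1226) = 0.000202 M.
pOH = 3.69, so pH = 14.00 - 3.69 = 10.31.

10.31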